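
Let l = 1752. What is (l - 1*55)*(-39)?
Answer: -66183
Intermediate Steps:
(l - 1*55)*(-39) = (1752 - 1*55)*(-39) = (1752 - 55)*(-39) = 1697*(-39) = -66183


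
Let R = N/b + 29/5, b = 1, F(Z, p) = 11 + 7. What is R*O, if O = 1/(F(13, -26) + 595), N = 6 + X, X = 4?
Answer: 79/3065 ≈ 0.025775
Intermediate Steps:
N = 10 (N = 6 + 4 = 10)
F(Z, p) = 18
O = 1/613 (O = 1/(18 + 595) = 1/613 ≈ 0.0016313)
R = 79/5 (R = 10/1 + 29/5 = 10*1 + 29*(⅕) = 10 + 29/5 = 79/5 ≈ 15.800)
R*O = (79/5)*(1/613) = 79/3065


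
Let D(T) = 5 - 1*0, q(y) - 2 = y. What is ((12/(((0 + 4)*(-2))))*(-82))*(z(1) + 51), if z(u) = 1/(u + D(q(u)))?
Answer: 12587/2 ≈ 6293.5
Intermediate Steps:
q(y) = 2 + y
D(T) = 5 (D(T) = 5 + 0 = 5)
z(u) = 1/(5 + u) (z(u) = 1/(u + 5) = 1/(5 + u))
((12/(((0 + 4)*(-2))))*(-82))*(z(1) + 51) = ((12/(((0 + 4)*(-2))))*(-82))*(1/(5 + 1) + 51) = ((12/((4*(-2))))*(-82))*(1/6 + 51) = ((12/(-8))*(-82))*(⅙ + 51) = ((12*(-⅛))*(-82))*(307/6) = -3/2*(-82)*(307/6) = 123*(307/6) = 12587/2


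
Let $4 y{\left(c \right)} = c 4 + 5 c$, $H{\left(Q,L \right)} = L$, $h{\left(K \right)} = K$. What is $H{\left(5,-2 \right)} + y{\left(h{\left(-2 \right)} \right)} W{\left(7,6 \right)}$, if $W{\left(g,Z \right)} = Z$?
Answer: $-29$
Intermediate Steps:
$y{\left(c \right)} = \frac{9 c}{4}$ ($y{\left(c \right)} = \frac{c 4 + 5 c}{4} = \frac{4 c + 5 c}{4} = \frac{9 c}{4}$)
$H{\left(5,-2 \right)} + y{\left(h{\left(-2 \right)} \right)} W{\left(7,6 \right)} = -2 + \frac{9}{4} \left(-2\right) 6 = -2 - 27 = -29$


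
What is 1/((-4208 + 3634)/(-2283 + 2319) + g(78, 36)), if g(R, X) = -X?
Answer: -18/935 ≈ -0.019251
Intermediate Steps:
1/((-4208 + 3634)/(-2283 + 2319) + g(78, 36)) = 1/((-4208 + 3634)/(-2283 + 2319) - 1*36) = 1/(-574/36 - 36) = 1/(-574*1/36 - 36) = 1/(-287/18 - 36) = 1/(-935/18) = -18/935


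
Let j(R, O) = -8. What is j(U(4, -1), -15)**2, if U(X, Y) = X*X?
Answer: 64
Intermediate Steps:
U(X, Y) = X**2
j(U(4, -1), -15)**2 = (-8)**2 = 64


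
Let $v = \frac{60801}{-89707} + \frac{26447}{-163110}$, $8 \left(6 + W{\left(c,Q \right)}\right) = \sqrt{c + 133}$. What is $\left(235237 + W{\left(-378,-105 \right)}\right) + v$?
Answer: $\frac{3441913288343731}{14632108770} + \frac{7 i \sqrt{5}}{8} \approx 2.3523 \cdot 10^{5} + 1.9566 i$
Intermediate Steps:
$W{\left(c,Q \right)} = -6 + \frac{\sqrt{133 + c}}{8}$ ($W{\left(c,Q \right)} = -6 + \frac{\sqrt{c + 133}}{8} = -6 + \frac{\sqrt{133 + c}}{8}$)
$v = - \frac{12289732139}{14632108770}$ ($v = 60801 \left(- \frac{1}{89707}\right) + 26447 \left(- \frac{1}{163110}\right) = - \frac{60801}{89707} - \frac{26447}{163110} = - \frac{12289732139}{14632108770} \approx -0.83992$)
$\left(235237 + W{\left(-378,-105 \right)}\right) + v = \left(235237 - \left(6 - \frac{\sqrt{133 - 378}}{8}\right)\right) - \frac{12289732139}{14632108770} = \left(235237 - \left(6 - \frac{\sqrt{-245}}{8}\right)\right) - \frac{12289732139}{14632108770} = \left(235237 - \left(6 - \frac{7 i \sqrt{5}}{8}\right)\right) - \frac{12289732139}{14632108770} = \left(235231 + \frac{7 i \sqrt{5}}{8}\right) - \frac{12289732139}{14632108770} = \frac{3441913288343731}{14632108770} + \frac{7 i \sqrt{5}}{8}$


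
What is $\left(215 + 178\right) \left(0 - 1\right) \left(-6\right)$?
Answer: $2358$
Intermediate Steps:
$\left(215 + 178\right) \left(0 - 1\right) \left(-6\right) = 393 \left(\left(-1\right) \left(-6\right)\right) = 393 \cdot 6 = 2358$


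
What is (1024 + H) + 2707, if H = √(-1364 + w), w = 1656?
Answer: 3731 + 2*√73 ≈ 3748.1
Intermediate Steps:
H = 2*√73 (H = √(-1364 + 1656) = √292 = 2*√73 ≈ 17.088)
(1024 + H) + 2707 = (1024 + 2*√73) + 2707 = 3731 + 2*√73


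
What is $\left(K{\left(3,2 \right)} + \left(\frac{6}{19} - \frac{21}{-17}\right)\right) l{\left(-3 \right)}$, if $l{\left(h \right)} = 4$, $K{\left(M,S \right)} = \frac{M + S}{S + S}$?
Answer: $\frac{3619}{323} \approx 11.204$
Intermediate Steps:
$K{\left(M,S \right)} = \frac{M + S}{2 S}$
$\left(K{\left(3,2 \right)} + \left(\frac{6}{19} - \frac{21}{-17}\right)\right) l{\left(-3 \right)} = \left(\frac{3 + 2}{2 \cdot 2} + \left(\frac{6}{19} - \frac{21}{-17}\right)\right) 4 = \left(\frac{1}{2} \cdot \frac{1}{2} \cdot 5 + \left(6 \cdot \frac{1}{19} - - \frac{21}{17}\right)\right) 4 = \left(\frac{5}{4} + \left(\frac{6}{19} + \frac{21}{17}\right)\right) 4 = \left(\frac{5}{4} + \frac{501}{323}\right) 4 = \frac{3619}{1292} \cdot 4 = \frac{3619}{323}$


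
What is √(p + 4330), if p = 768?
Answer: √5098 ≈ 71.400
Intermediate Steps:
√(p + 4330) = √(768 + 4330) = √5098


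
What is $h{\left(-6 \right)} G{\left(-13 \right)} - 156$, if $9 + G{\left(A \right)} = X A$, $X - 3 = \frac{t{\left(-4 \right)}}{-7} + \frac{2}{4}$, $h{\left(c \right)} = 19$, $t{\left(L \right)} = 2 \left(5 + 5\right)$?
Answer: $- \frac{6801}{14} \approx -485.79$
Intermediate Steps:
$t{\left(L \right)} = 20$ ($t{\left(L \right)} = 2 \cdot 10 = 20$)
$X = \frac{9}{14}$ ($X = 3 + \left(\frac{20}{-7} + \frac{2}{4}\right) = 3 + \left(20 \left(- \frac{1}{7}\right) + 2 \cdot \frac{1}{4}\right) = 3 + \left(- \frac{20}{7} + \frac{1}{2}\right) = 3 - \frac{33}{14} = \frac{9}{14} \approx 0.64286$)
$G{\left(A \right)} = -9 + \frac{9 A}{14}$
$h{\left(-6 \right)} G{\left(-13 \right)} - 156 = 19 \left(-9 + \frac{9}{14} \left(-13\right)\right) - 156 = 19 \left(-9 - \frac{117}{14}\right) - 156 = 19 \left(- \frac{243}{14}\right) - 156 = - \frac{4617}{14} - 156 = - \frac{6801}{14}$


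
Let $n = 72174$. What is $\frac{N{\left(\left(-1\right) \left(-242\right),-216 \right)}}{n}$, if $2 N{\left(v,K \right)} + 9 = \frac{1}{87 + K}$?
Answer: $- \frac{581}{9310446} \approx -6.2403 \cdot 10^{-5}$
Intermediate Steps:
$N{\left(v,K \right)} = - \frac{9}{2} + \frac{1}{2 \left(87 + K\right)}$
$\frac{N{\left(\left(-1\right) \left(-242\right),-216 \right)}}{n} = \frac{\frac{1}{2} \frac{1}{87 - 216} \left(-782 - -1944\right)}{72174} = \frac{-782 + 1944}{2 \left(-129\right)} \frac{1}{72174} = \frac{1}{2} \left(- \frac{1}{129}\right) 1162 \cdot \frac{1}{72174} = \left(- \frac{581}{129}\right) \frac{1}{72174} = - \frac{581}{9310446}$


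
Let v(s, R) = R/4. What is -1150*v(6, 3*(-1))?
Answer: 1725/2 ≈ 862.50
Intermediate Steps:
v(s, R) = R/4 (v(s, R) = R*(1/4) = R/4)
-1150*v(6, 3*(-1)) = -575*3*(-1)/2 = -575*(-3)/2 = -1150*(-3/4) = 1725/2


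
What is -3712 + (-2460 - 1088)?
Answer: -7260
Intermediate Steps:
-3712 + (-2460 - 1088) = -3712 - 3548 = -7260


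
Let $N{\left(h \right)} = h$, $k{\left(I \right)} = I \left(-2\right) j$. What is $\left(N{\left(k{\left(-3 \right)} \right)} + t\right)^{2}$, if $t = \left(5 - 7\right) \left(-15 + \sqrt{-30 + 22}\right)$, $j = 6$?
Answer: $4324 - 528 i \sqrt{2} \approx 4324.0 - 746.71 i$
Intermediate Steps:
$k{\left(I \right)} = - 12 I$ ($k{\left(I \right)} = I \left(-2\right) 6 = - 2 I 6 = - 12 I$)
$t = 30 - 4 i \sqrt{2}$ ($t = - 2 \left(-15 + \sqrt{-8}\right) = - 2 \left(-15 + 2 i \sqrt{2}\right) = 30 - 4 i \sqrt{2} \approx 30.0 - 5.6569 i$)
$\left(N{\left(k{\left(-3 \right)} \right)} + t\right)^{2} = \left(\left(-12\right) \left(-3\right) + \left(30 - 4 i \sqrt{2}\right)\right)^{2} = \left(36 + \left(30 - 4 i \sqrt{2}\right)\right)^{2} = \left(66 - 4 i \sqrt{2}\right)^{2}$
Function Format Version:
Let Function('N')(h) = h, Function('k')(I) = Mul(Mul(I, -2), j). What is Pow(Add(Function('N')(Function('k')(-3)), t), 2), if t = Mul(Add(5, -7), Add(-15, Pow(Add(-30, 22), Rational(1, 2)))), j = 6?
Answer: Add(4324, Mul(-528, I, Pow(2, Rational(1, 2)))) ≈ Add(4324.0, Mul(-746.71, I))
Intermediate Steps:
Function('k')(I) = Mul(-12, I) (Function('k')(I) = Mul(Mul(I, -2), 6) = Mul(Mul(-2, I), 6) = Mul(-12, I))
t = Add(30, Mul(-4, I, Pow(2, Rational(1, 2)))) (t = Mul(-2, Add(-15, Pow(-8, Rational(1, 2)))) = Mul(-2, Add(-15, Mul(2, I, Pow(2, Rational(1, 2))))) = Add(30, Mul(-4, I, Pow(2, Rational(1, 2)))) ≈ Add(30.000, Mul(-5.6569, I)))
Pow(Add(Function('N')(Function('k')(-3)), t), 2) = Pow(Add(Mul(-12, -3), Add(30, Mul(-4, I, Pow(2, Rational(1, 2))))), 2) = Pow(Add(36, Add(30, Mul(-4, I, Pow(2, Rational(1, 2))))), 2) = Pow(Add(66, Mul(-4, I, Pow(2, Rational(1, 2)))), 2)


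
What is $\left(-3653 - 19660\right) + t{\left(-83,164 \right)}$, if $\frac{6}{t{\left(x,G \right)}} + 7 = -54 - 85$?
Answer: $- \frac{1701852}{73} \approx -23313.0$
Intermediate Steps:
$t{\left(x,G \right)} = - \frac{3}{73}$ ($t{\left(x,G \right)} = \frac{6}{-7 - 139} = \frac{6}{-146} = 6 \left(- \frac{1}{146}\right) = - \frac{3}{73}$)
$\left(-3653 - 19660\right) + t{\left(-83,164 \right)} = \left(-3653 - 19660\right) - \frac{3}{73} = -23313 - \frac{3}{73} = - \frac{1701852}{73}$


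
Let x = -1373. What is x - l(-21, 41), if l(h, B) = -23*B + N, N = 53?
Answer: -483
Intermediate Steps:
l(h, B) = 53 - 23*B (l(h, B) = -23*B + 53 = 53 - 23*B)
x - l(-21, 41) = -1373 - (53 - 23*41) = -1373 - (53 - 943) = -1373 - 1*(-890) = -1373 + 890 = -483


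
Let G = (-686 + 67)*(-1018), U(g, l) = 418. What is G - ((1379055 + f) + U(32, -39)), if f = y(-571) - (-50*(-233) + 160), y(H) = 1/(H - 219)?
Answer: -582641589/790 ≈ -7.3752e+5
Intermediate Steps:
y(H) = 1/(-219 + H)
f = -9329901/790 (f = 1/(-219 - 571) - (-50*(-233) + 160) = 1/(-790) - (11650 + 160) = -1/790 - 1*11810 = -1/790 - 11810 = -9329901/790 ≈ -11810.)
G = 630142 (G = -619*(-1018) = 630142)
G - ((1379055 + f) + U(32, -39)) = 630142 - ((1379055 - 9329901/790) + 418) = 630142 - (1080123549/790 + 418) = 630142 - 1*1080453769/790 = 630142 - 1080453769/790 = -582641589/790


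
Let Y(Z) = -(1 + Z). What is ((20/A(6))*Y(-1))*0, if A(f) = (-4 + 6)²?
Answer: 0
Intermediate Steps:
A(f) = 4 (A(f) = 2² = 4)
Y(Z) = -1 - Z
((20/A(6))*Y(-1))*0 = ((20/4)*(-1 - 1*(-1)))*0 = ((20*(¼))*(-1 + 1))*0 = (5*0)*0 = 0*0 = 0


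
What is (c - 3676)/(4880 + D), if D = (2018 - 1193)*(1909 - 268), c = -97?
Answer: -3773/1358705 ≈ -0.0027769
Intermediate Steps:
D = 1353825 (D = 825*1641 = 1353825)
(c - 3676)/(4880 + D) = (-97 - 3676)/(4880 + 1353825) = -3773/1358705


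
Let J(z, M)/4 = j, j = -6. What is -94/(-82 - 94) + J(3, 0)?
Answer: -2065/88 ≈ -23.466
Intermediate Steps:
J(z, M) = -24 (J(z, M) = 4*(-6) = -24)
-94/(-82 - 94) + J(3, 0) = -94/(-82 - 94) - 24 = -94/(-176) - 24 = -94*(-1/176) - 24 = 47/88 - 24 = -2065/88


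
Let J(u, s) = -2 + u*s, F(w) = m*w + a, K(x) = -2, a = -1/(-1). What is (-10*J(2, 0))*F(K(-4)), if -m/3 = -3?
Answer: -340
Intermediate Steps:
a = 1 (a = -1*(-1) = 1)
m = 9 (m = -3*(-3) = 9)
F(w) = 1 + 9*w (F(w) = 9*w + 1 = 1 + 9*w)
J(u, s) = -2 + s*u
(-10*J(2, 0))*F(K(-4)) = (-10*(-2 + 0*2))*(1 + 9*(-2)) = (-10*(-2 + 0))*(1 - 18) = -10*(-2)*(-17) = 20*(-17) = -340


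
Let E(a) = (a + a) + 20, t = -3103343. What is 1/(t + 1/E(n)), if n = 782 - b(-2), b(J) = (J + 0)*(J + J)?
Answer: -1568/4866041823 ≈ -3.2223e-7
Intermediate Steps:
b(J) = 2*J**2 (b(J) = J*(2*J) = 2*J**2)
n = 774 (n = 782 - 2*(-2)**2 = 782 - 2*4 = 782 - 1*8 = 782 - 8 = 774)
E(a) = 20 + 2*a (E(a) = 2*a + 20 = 20 + 2*a)
1/(t + 1/E(n)) = 1/(-3103343 + 1/(20 + 2*774)) = 1/(-3103343 + 1/(20 + 1548)) = 1/(-3103343 + 1/1568) = 1/(-4866041823/1568) = -1568/4866041823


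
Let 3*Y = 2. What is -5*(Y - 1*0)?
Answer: -10/3 ≈ -3.3333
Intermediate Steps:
Y = ⅔ (Y = (⅓)*2 = ⅔ ≈ 0.66667)
-5*(Y - 1*0) = -5*(⅔ - 1*0) = -5*(⅔ + 0) = -5*⅔ = -10/3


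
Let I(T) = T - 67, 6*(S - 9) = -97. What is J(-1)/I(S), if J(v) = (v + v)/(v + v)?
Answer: -6/445 ≈ -0.013483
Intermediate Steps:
S = -43/6 (S = 9 + (⅙)*(-97) = 9 - 97/6 = -43/6 ≈ -7.1667)
J(v) = 1 (J(v) = (2*v)/((2*v)) = (2*v)*(1/(2*v)) = 1)
I(T) = -67 + T
J(-1)/I(S) = 1/(-67 - 43/6) = 1/(-445/6) = 1*(-6/445) = -6/445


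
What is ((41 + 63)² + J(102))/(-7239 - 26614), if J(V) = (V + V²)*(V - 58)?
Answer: -473080/33853 ≈ -13.975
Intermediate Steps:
J(V) = (-58 + V)*(V + V²) (J(V) = (V + V²)*(-58 + V) = (-58 + V)*(V + V²))
((41 + 63)² + J(102))/(-7239 - 26614) = ((41 + 63)² + 102*(-58 + 102² - 57*102))/(-7239 - 26614) = (104² + 102*(-58 + 10404 - 5814))/(-33853) = (10816 + 102*4532)*(-1/33853) = (10816 + 462264)*(-1/33853) = 473080*(-1/33853) = -473080/33853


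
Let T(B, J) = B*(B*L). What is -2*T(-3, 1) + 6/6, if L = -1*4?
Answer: 73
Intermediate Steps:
L = -4
T(B, J) = -4*B² (T(B, J) = B*(B*(-4)) = B*(-4*B) = -4*B²)
-2*T(-3, 1) + 6/6 = -(-8)*(-3)² + 6/6 = -(-8)*9 + 6*(⅙) = -2*(-36) + 1 = 72 + 1 = 73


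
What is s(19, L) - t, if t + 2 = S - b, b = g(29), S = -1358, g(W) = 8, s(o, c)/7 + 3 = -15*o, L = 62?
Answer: -648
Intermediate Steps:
s(o, c) = -21 - 105*o (s(o, c) = -21 + 7*(-15*o) = -21 - 105*o)
b = 8
t = -1368 (t = -2 + (-1358 - 1*8) = -2 + (-1358 - 8) = -2 - 1366 = -1368)
s(19, L) - t = (-21 - 105*19) - 1*(-1368) = (-21 - 1995) + 1368 = -2016 + 1368 = -648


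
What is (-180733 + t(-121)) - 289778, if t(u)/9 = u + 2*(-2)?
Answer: -471636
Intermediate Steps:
t(u) = -36 + 9*u (t(u) = 9*(u + 2*(-2)) = 9*(u - 4) = 9*(-4 + u) = -36 + 9*u)
(-180733 + t(-121)) - 289778 = (-180733 + (-36 + 9*(-121))) - 289778 = (-180733 + (-36 - 1089)) - 289778 = (-180733 - 1125) - 289778 = -181858 - 289778 = -471636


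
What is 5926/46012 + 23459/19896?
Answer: 299324801/228863688 ≈ 1.3079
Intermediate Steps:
5926/46012 + 23459/19896 = 5926*(1/46012) + 23459*(1/19896) = 2963/23006 + 23459/19896 = 299324801/228863688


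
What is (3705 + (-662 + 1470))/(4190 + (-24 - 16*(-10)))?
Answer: 4513/4326 ≈ 1.0432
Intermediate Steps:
(3705 + (-662 + 1470))/(4190 + (-24 - 16*(-10))) = (3705 + 808)/(4190 + (-24 + 160)) = 4513/(4190 + 136) = 4513/4326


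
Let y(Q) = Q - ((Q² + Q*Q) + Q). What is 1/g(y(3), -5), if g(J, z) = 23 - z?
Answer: 1/28 ≈ 0.035714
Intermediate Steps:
y(Q) = -2*Q² (y(Q) = Q - ((Q² + Q²) + Q) = Q - (2*Q² + Q) = Q - (Q + 2*Q²) = Q + (-Q - 2*Q²) = -2*Q²)
1/g(y(3), -5) = 1/(23 - 1*(-5)) = 1/(23 + 5) = 1/28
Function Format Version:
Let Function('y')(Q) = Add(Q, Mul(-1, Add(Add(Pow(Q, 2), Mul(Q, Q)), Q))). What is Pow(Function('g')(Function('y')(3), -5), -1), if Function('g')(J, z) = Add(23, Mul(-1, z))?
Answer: Rational(1, 28) ≈ 0.035714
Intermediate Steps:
Function('y')(Q) = Mul(-2, Pow(Q, 2)) (Function('y')(Q) = Add(Q, Mul(-1, Add(Add(Pow(Q, 2), Pow(Q, 2)), Q))) = Add(Q, Mul(-1, Add(Mul(2, Pow(Q, 2)), Q))) = Add(Q, Mul(-1, Add(Q, Mul(2, Pow(Q, 2))))) = Add(Q, Add(Mul(-1, Q), Mul(-2, Pow(Q, 2)))) = Mul(-2, Pow(Q, 2)))
Pow(Function('g')(Function('y')(3), -5), -1) = Pow(Add(23, Mul(-1, -5)), -1) = Pow(Add(23, 5), -1) = Pow(28, -1) = Rational(1, 28)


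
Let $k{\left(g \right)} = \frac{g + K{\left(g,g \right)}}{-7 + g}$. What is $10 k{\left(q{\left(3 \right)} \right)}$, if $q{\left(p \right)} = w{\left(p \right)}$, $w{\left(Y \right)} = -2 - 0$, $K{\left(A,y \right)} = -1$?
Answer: $\frac{10}{3} \approx 3.3333$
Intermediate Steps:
$w{\left(Y \right)} = -2$ ($w{\left(Y \right)} = -2 + 0 = -2$)
$q{\left(p \right)} = -2$
$k{\left(g \right)} = \frac{-1 + g}{-7 + g}$ ($k{\left(g \right)} = \frac{g - 1}{-7 + g} = \frac{-1 + g}{-7 + g}$)
$10 k{\left(q{\left(3 \right)} \right)} = 10 \frac{-1 - 2}{-7 - 2} = 10 \frac{1}{-9} \left(-3\right) = 10 \left(\left(- \frac{1}{9}\right) \left(-3\right)\right) = 10 \cdot \frac{1}{3} = \frac{10}{3}$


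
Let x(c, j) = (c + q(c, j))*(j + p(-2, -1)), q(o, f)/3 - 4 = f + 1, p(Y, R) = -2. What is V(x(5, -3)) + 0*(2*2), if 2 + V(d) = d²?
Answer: 3023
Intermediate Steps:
q(o, f) = 15 + 3*f (q(o, f) = 12 + 3*(f + 1) = 12 + 3*(1 + f) = 12 + (3 + 3*f) = 15 + 3*f)
x(c, j) = (-2 + j)*(15 + c + 3*j) (x(c, j) = (c + (15 + 3*j))*(j - 2) = (15 + c + 3*j)*(-2 + j) = (-2 + j)*(15 + c + 3*j))
V(d) = -2 + d²
V(x(5, -3)) + 0*(2*2) = (-2 + (-30 - 2*5 + 3*(-3)² + 9*(-3) + 5*(-3))²) + 0*(2*2) = (-2 + (-30 - 10 + 3*9 - 27 - 15)²) + 0*4 = (-2 + (-30 - 10 + 27 - 27 - 15)²) + 0 = (-2 + (-55)²) + 0 = (-2 + 3025) + 0 = 3023 + 0 = 3023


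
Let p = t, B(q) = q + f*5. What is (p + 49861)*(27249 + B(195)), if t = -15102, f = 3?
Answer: 954447381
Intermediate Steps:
B(q) = 15 + q (B(q) = q + 3*5 = q + 15 = 15 + q)
p = -15102
(p + 49861)*(27249 + B(195)) = (-15102 + 49861)*(27249 + (15 + 195)) = 34759*(27249 + 210) = 34759*27459 = 954447381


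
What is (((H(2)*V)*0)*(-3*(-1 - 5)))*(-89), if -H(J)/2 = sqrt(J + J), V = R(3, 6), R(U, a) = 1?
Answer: 0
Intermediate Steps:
V = 1
H(J) = -2*sqrt(2)*sqrt(J) (H(J) = -2*sqrt(J + J) = -2*sqrt(2)*sqrt(J))
(((H(2)*V)*0)*(-3*(-1 - 5)))*(-89) = (((-2*sqrt(2)*sqrt(2)*1)*0)*(-3*(-1 - 5)))*(-89) = ((-4*1*0)*(-3*(-6)))*(-89) = (-4*0*18)*(-89) = (0*18)*(-89) = 0*(-89) = 0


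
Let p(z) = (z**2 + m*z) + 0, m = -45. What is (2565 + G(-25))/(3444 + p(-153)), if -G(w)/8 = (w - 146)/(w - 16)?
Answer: 34599/461086 ≈ 0.075038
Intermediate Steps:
G(w) = -8*(-146 + w)/(-16 + w) (G(w) = -8*(w - 146)/(w - 16) = -8*(-146 + w)/(-16 + w))
p(z) = z**2 - 45*z (p(z) = (z**2 - 45*z) + 0 = z**2 - 45*z)
(2565 + G(-25))/(3444 + p(-153)) = (2565 + 8*(146 - 1*(-25))/(-16 - 25))/(3444 - 153*(-45 - 153)) = (2565 + 8*(146 + 25)/(-41))/(3444 - 153*(-198)) = (2565 + 8*(-1/41)*171)/(3444 + 30294) = (2565 - 1368/41)/33738 = (103797/41)*(1/33738) = 34599/461086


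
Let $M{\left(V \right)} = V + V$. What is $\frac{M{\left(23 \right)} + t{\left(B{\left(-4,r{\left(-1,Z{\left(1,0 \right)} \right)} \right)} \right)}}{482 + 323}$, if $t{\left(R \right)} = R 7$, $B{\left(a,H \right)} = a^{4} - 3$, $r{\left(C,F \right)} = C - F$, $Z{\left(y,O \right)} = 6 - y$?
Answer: $\frac{79}{35} \approx 2.2571$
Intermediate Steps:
$M{\left(V \right)} = 2 V$
$B{\left(a,H \right)} = -3 + a^{4}$
$t{\left(R \right)} = 7 R$
$\frac{M{\left(23 \right)} + t{\left(B{\left(-4,r{\left(-1,Z{\left(1,0 \right)} \right)} \right)} \right)}}{482 + 323} = \frac{2 \cdot 23 + 7 \left(-3 + \left(-4\right)^{4}\right)}{482 + 323} = \frac{46 + 7 \left(-3 + 256\right)}{805} = \left(46 + 7 \cdot 253\right) \frac{1}{805} = \left(46 + 1771\right) \frac{1}{805} = 1817 \cdot \frac{1}{805} = \frac{79}{35}$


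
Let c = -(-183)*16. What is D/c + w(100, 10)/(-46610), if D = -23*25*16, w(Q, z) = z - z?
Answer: -575/183 ≈ -3.1421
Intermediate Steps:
w(Q, z) = 0
D = -9200 (D = -575*16 = -9200)
c = 2928 (c = -1*(-2928) = 2928)
D/c + w(100, 10)/(-46610) = -9200/2928 + 0/(-46610) = -9200*1/2928 + 0*(-1/46610) = -575/183 + 0 = -575/183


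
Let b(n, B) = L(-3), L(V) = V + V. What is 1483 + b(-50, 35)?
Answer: 1477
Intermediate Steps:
L(V) = 2*V
b(n, B) = -6 (b(n, B) = 2*(-3) = -6)
1483 + b(-50, 35) = 1483 - 6 = 1477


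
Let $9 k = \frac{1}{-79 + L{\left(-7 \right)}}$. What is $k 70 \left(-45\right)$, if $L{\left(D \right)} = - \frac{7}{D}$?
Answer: $\frac{175}{39} \approx 4.4872$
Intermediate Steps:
$k = - \frac{1}{702}$ ($k = \frac{1}{9 \left(-79 - \frac{7}{-7}\right)} = \frac{1}{9 \left(-79 - -1\right)} = \frac{1}{9 \left(-79 + 1\right)} = \frac{1}{9 \left(-78\right)} = \frac{1}{9} \left(- \frac{1}{78}\right) = - \frac{1}{702} \approx -0.0014245$)
$k 70 \left(-45\right) = \left(- \frac{1}{702}\right) 70 \left(-45\right) = \left(- \frac{35}{351}\right) \left(-45\right) = \frac{175}{39}$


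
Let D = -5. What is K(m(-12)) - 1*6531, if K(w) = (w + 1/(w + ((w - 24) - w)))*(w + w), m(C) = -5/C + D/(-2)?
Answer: -118663811/18216 ≈ -6514.3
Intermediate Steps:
m(C) = 5/2 - 5/C (m(C) = -5/C - 5/(-2) = -5/C - 5*(-1/2) = -5/C + 5/2 = 5/2 - 5/C)
K(w) = 2*w*(w + 1/(-24 + w)) (K(w) = (w + 1/(w + ((-24 + w) - w)))*(2*w) = (w + 1/(w - 24))*(2*w) = (w + 1/(-24 + w))*(2*w) = 2*w*(w + 1/(-24 + w)))
K(m(-12)) - 1*6531 = 2*(5/2 - 5/(-12))*(1 + (5/2 - 5/(-12))**2 - 24*(5/2 - 5/(-12)))/(-24 + (5/2 - 5/(-12))) - 1*6531 = 2*(5/2 - 5*(-1/12))*(1 + (5/2 - 5*(-1/12))**2 - 24*(5/2 - 5*(-1/12)))/(-24 + (5/2 - 5*(-1/12))) - 6531 = 2*(5/2 + 5/12)*(1 + (5/2 + 5/12)**2 - 24*(5/2 + 5/12))/(-24 + (5/2 + 5/12)) - 6531 = 2*(35/12)*(1 + (35/12)**2 - 24*35/12)/(-24 + 35/12) - 6531 = 2*(35/12)*(1 + 1225/144 - 70)/(-253/12) - 6531 = 2*(35/12)*(-12/253)*(-8711/144) - 6531 = 304885/18216 - 6531 = -118663811/18216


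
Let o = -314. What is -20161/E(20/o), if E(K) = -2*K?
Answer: -3165277/20 ≈ -1.5826e+5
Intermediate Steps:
-20161/E(20/o) = -20161/((-40/(-314))) = -20161/((-40*(-1)/314)) = -20161/((-2*(-10/157))) = -20161/20/157 = -20161*157/20 = -3165277/20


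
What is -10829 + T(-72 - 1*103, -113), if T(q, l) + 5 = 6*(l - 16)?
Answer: -11608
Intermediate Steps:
T(q, l) = -101 + 6*l (T(q, l) = -5 + 6*(l - 16) = -5 + 6*(-16 + l) = -5 + (-96 + 6*l) = -101 + 6*l)
-10829 + T(-72 - 1*103, -113) = -10829 + (-101 + 6*(-113)) = -10829 + (-101 - 678) = -10829 - 779 = -11608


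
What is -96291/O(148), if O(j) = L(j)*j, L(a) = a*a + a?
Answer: -96291/3263696 ≈ -0.029504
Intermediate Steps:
L(a) = a + a**2 (L(a) = a**2 + a = a + a**2)
O(j) = j**2*(1 + j) (O(j) = (j*(1 + j))*j = j**2*(1 + j))
-96291/O(148) = -96291*1/(21904*(1 + 148)) = -96291/(21904*149) = -96291/3263696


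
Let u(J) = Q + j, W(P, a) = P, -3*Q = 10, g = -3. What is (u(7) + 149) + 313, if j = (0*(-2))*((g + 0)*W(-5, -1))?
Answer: 1376/3 ≈ 458.67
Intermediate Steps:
Q = -10/3 (Q = -⅓*10 = -10/3 ≈ -3.3333)
j = 0 (j = (0*(-2))*((-3 + 0)*(-5)) = 0*(-3*(-5)) = 0*15 = 0)
u(J) = -10/3 (u(J) = -10/3 + 0 = -10/3)
(u(7) + 149) + 313 = (-10/3 + 149) + 313 = 437/3 + 313 = 1376/3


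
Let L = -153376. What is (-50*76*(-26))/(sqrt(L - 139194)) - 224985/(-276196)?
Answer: 224985/276196 - 9880*I*sqrt(292570)/29257 ≈ 0.81458 - 182.66*I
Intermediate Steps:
(-50*76*(-26))/(sqrt(L - 139194)) - 224985/(-276196) = (-50*76*(-26))/(sqrt(-153376 - 139194)) - 224985/(-276196) = (-3800*(-26))/(sqrt(-292570)) - 224985*(-1/276196) = 98800/((I*sqrt(292570))) + 224985/276196 = 98800*(-I*sqrt(292570)/292570) + 224985/276196 = -9880*I*sqrt(292570)/29257 + 224985/276196 = 224985/276196 - 9880*I*sqrt(292570)/29257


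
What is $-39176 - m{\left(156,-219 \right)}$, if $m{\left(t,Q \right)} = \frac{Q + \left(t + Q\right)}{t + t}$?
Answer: $- \frac{2037105}{52} \approx -39175.0$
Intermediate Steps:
$m{\left(t,Q \right)} = \frac{t + 2 Q}{2 t}$ ($m{\left(t,Q \right)} = \frac{Q + \left(Q + t\right)}{2 t} = \left(t + 2 Q\right) \frac{1}{2 t} = \frac{t + 2 Q}{2 t}$)
$-39176 - m{\left(156,-219 \right)} = -39176 - \frac{-219 + \frac{1}{2} \cdot 156}{156} = -39176 - \frac{-219 + 78}{156} = -39176 - \frac{1}{156} \left(-141\right) = -39176 - - \frac{47}{52} = -39176 + \frac{47}{52} = - \frac{2037105}{52}$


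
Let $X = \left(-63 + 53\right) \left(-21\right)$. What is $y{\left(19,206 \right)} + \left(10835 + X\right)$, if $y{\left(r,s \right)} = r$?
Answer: $11064$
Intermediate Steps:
$X = 210$ ($X = \left(-10\right) \left(-21\right) = 210$)
$y{\left(19,206 \right)} + \left(10835 + X\right) = 19 + \left(10835 + 210\right) = 19 + 11045 = 11064$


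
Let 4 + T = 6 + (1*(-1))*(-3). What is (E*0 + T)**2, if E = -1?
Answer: 25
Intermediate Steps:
T = 5 (T = -4 + (6 + (1*(-1))*(-3)) = -4 + (6 - 1*(-3)) = -4 + (6 + 3) = -4 + 9 = 5)
(E*0 + T)**2 = (-1*0 + 5)**2 = (0 + 5)**2 = 5**2 = 25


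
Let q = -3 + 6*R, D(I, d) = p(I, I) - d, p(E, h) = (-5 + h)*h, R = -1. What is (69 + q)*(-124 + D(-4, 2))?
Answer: -5400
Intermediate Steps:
p(E, h) = h*(-5 + h)
D(I, d) = -d + I*(-5 + I) (D(I, d) = I*(-5 + I) - d = -d + I*(-5 + I))
q = -9 (q = -3 + 6*(-1) = -3 - 6 = -9)
(69 + q)*(-124 + D(-4, 2)) = (69 - 9)*(-124 + (-1*2 - 4*(-5 - 4))) = 60*(-124 + (-2 - 4*(-9))) = 60*(-124 + (-2 + 36)) = 60*(-124 + 34) = 60*(-90) = -5400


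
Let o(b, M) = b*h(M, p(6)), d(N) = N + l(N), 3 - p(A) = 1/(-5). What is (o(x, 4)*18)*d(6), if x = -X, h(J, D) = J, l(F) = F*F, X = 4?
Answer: -12096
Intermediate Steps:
p(A) = 16/5 (p(A) = 3 - 1/(-5) = 3 - 1*(-⅕) = 3 + ⅕ = 16/5)
l(F) = F²
d(N) = N + N²
x = -4 (x = -1*4 = -4)
o(b, M) = M*b (o(b, M) = b*M = M*b)
(o(x, 4)*18)*d(6) = ((4*(-4))*18)*(6*(1 + 6)) = (-16*18)*(6*7) = -288*42 = -12096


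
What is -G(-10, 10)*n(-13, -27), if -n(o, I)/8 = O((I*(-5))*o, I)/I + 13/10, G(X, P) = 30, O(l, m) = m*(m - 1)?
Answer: -6408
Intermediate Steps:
O(l, m) = m*(-1 + m)
n(o, I) = -12/5 - 8*I (n(o, I) = -8*((I*(-1 + I))/I + 13/10) = -8*((-1 + I) + 13*(⅒)) = -8*((-1 + I) + 13/10) = -8*(3/10 + I) = -12/5 - 8*I)
-G(-10, 10)*n(-13, -27) = -30*(-12/5 - 8*(-27)) = -30*(-12/5 + 216) = -30*1068/5 = -1*6408 = -6408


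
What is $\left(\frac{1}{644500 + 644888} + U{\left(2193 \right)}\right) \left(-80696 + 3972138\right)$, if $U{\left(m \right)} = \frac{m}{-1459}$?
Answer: $- \frac{5501772115277425}{940608546} \approx -5.8492 \cdot 10^{6}$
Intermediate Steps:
$U{\left(m \right)} = - \frac{m}{1459}$ ($U{\left(m \right)} = m \left(- \frac{1}{1459}\right) = - \frac{m}{1459}$)
$\left(\frac{1}{644500 + 644888} + U{\left(2193 \right)}\right) \left(-80696 + 3972138\right) = \left(\frac{1}{644500 + 644888} - \frac{2193}{1459}\right) \left(-80696 + 3972138\right) = \left(\frac{1}{1289388} - \frac{2193}{1459}\right) 3891442 = \left(- \frac{2827626425}{1881217092}\right) 3891442 = - \frac{5501772115277425}{940608546}$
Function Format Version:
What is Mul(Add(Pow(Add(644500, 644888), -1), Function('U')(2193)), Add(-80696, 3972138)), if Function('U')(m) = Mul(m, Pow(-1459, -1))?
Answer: Rational(-5501772115277425, 940608546) ≈ -5.8492e+6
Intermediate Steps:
Function('U')(m) = Mul(Rational(-1, 1459), m) (Function('U')(m) = Mul(m, Rational(-1, 1459)) = Mul(Rational(-1, 1459), m))
Mul(Add(Pow(Add(644500, 644888), -1), Function('U')(2193)), Add(-80696, 3972138)) = Mul(Add(Pow(Add(644500, 644888), -1), Mul(Rational(-1, 1459), 2193)), Add(-80696, 3972138)) = Mul(Add(Pow(1289388, -1), Rational(-2193, 1459)), 3891442) = Mul(Add(Rational(1, 1289388), Rational(-2193, 1459)), 3891442) = Mul(Rational(-2827626425, 1881217092), 3891442) = Rational(-5501772115277425, 940608546)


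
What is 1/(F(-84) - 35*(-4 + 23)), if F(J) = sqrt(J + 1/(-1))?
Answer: -133/88462 - I*sqrt(85)/442310 ≈ -0.0015035 - 2.0844e-5*I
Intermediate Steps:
F(J) = sqrt(-1 + J) (F(J) = sqrt(J - 1) = sqrt(-1 + J))
1/(F(-84) - 35*(-4 + 23)) = 1/(sqrt(-1 - 84) - 35*(-4 + 23)) = 1/(sqrt(-85) - 35*19) = 1/(I*sqrt(85) - 665) = 1/(-665 + I*sqrt(85))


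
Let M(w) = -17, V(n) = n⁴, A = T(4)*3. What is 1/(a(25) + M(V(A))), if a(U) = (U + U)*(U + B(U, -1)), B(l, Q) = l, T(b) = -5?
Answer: 1/2483 ≈ 0.00040274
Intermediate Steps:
A = -15 (A = -5*3 = -15)
a(U) = 4*U² (a(U) = (U + U)*(U + U) = (2*U)*(2*U) = 4*U²)
1/(a(25) + M(V(A))) = 1/(4*25² - 17) = 1/(4*625 - 17) = 1/(2500 - 17) = 1/2483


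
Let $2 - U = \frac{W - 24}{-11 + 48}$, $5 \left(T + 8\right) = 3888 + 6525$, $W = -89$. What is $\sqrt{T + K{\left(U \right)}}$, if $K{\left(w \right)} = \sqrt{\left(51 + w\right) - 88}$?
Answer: $\frac{\sqrt{71003185 + 925 i \sqrt{43734}}}{185} \approx 45.548 + 0.062046 i$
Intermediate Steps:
$T = \frac{10373}{5}$ ($T = -8 + \frac{3888 + 6525}{5} = -8 + \frac{1}{5} \cdot 10413 = -8 + \frac{10413}{5} = \frac{10373}{5} \approx 2074.6$)
$U = \frac{187}{37}$ ($U = 2 - \frac{-89 - 24}{-11 + 48} = 2 - - \frac{113}{37} = 2 + \frac{113}{37} = \frac{187}{37} \approx 5.0541$)
$K{\left(w \right)} = \sqrt{-37 + w}$
$\sqrt{T + K{\left(U \right)}} = \sqrt{\frac{10373}{5} + \sqrt{-37 + \frac{187}{37}}} = \sqrt{\frac{10373}{5} + \sqrt{- \frac{1182}{37}}} = \sqrt{\frac{10373}{5} + \frac{i \sqrt{43734}}{37}}$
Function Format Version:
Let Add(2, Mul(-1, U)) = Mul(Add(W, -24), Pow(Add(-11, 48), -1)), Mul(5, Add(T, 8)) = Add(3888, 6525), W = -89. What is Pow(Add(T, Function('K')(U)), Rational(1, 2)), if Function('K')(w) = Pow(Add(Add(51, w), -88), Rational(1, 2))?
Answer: Mul(Rational(1, 185), Pow(Add(71003185, Mul(925, I, Pow(43734, Rational(1, 2)))), Rational(1, 2))) ≈ Add(45.548, Mul(0.062046, I))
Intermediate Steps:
T = Rational(10373, 5) (T = Add(-8, Mul(Rational(1, 5), Add(3888, 6525))) = Add(-8, Mul(Rational(1, 5), 10413)) = Add(-8, Rational(10413, 5)) = Rational(10373, 5) ≈ 2074.6)
U = Rational(187, 37) (U = Add(2, Mul(-1, Mul(Add(-89, -24), Pow(Add(-11, 48), -1)))) = Add(2, Mul(-1, Mul(-113, Pow(37, -1)))) = Add(2, Mul(-1, Mul(-113, Rational(1, 37)))) = Add(2, Mul(-1, Rational(-113, 37))) = Add(2, Rational(113, 37)) = Rational(187, 37) ≈ 5.0541)
Function('K')(w) = Pow(Add(-37, w), Rational(1, 2))
Pow(Add(T, Function('K')(U)), Rational(1, 2)) = Pow(Add(Rational(10373, 5), Pow(Add(-37, Rational(187, 37)), Rational(1, 2))), Rational(1, 2)) = Pow(Add(Rational(10373, 5), Pow(Rational(-1182, 37), Rational(1, 2))), Rational(1, 2)) = Pow(Add(Rational(10373, 5), Mul(Rational(1, 37), I, Pow(43734, Rational(1, 2)))), Rational(1, 2))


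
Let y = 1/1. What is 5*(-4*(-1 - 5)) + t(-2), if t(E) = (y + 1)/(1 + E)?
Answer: 118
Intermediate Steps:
y = 1
t(E) = 2/(1 + E) (t(E) = (1 + 1)/(1 + E) = 2/(1 + E))
5*(-4*(-1 - 5)) + t(-2) = 5*(-4*(-1 - 5)) + 2/(1 - 2) = 5*(-4*(-6)) + 2/(-1) = 5*24 + 2*(-1) = 120 - 2 = 118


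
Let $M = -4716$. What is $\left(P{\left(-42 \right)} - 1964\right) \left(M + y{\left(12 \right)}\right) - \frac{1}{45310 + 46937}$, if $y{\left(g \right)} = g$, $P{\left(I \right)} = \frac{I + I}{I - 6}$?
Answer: $\frac{851478922727}{92247} \approx 9.2304 \cdot 10^{6}$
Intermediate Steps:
$P{\left(I \right)} = \frac{2 I}{-6 + I}$
$\left(P{\left(-42 \right)} - 1964\right) \left(M + y{\left(12 \right)}\right) - \frac{1}{45310 + 46937} = \left(2 \left(-42\right) \frac{1}{-6 - 42} - 1964\right) \left(-4716 + 12\right) - \frac{1}{45310 + 46937} = \left(2 \left(-42\right) \frac{1}{-48} - 1964\right) \left(-4704\right) - \frac{1}{92247} = \left(2 \left(-42\right) \left(- \frac{1}{48}\right) - 1964\right) \left(-4704\right) - \frac{1}{92247} = \left(\frac{7}{4} - 1964\right) \left(-4704\right) - \frac{1}{92247} = \left(- \frac{7849}{4}\right) \left(-4704\right) - \frac{1}{92247} = 9230424 - \frac{1}{92247} = \frac{851478922727}{92247}$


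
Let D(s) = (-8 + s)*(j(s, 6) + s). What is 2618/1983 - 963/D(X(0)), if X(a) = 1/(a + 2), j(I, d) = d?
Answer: 2716342/128895 ≈ 21.074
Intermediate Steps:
X(a) = 1/(2 + a)
D(s) = (-8 + s)*(6 + s)
2618/1983 - 963/D(X(0)) = 2618/1983 - 963/(-48 + (1/(2 + 0))² - 2/(2 + 0)) = 2618*(1/1983) - 963/(-48 + (1/2)² - 2/2) = 2618/1983 - 963/(-48 + (½)² - 2*½) = 2618/1983 - 963/(-48 + ¼ - 1) = 2618/1983 - 963/(-195/4) = 2618/1983 - 963*(-4/195) = 2618/1983 + 1284/65 = 2716342/128895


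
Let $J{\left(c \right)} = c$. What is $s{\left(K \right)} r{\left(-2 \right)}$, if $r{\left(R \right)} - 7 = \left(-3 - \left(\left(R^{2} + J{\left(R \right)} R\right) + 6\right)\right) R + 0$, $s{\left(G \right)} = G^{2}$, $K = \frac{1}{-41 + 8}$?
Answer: $\frac{41}{1089} \approx 0.037649$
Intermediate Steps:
$K = - \frac{1}{33}$ ($K = \frac{1}{-33} = - \frac{1}{33} \approx -0.030303$)
$r{\left(R \right)} = 7 + R \left(-9 - 2 R^{2}\right)$ ($r{\left(R \right)} = 7 + \left(\left(-3 - \left(\left(R^{2} + R R\right) + 6\right)\right) R + 0\right) = 7 + \left(\left(-3 - \left(\left(R^{2} + R^{2}\right) + 6\right)\right) R + 0\right) = 7 + \left(\left(-3 - \left(2 R^{2} + 6\right)\right) R + 0\right) = 7 + \left(\left(-3 - \left(6 + 2 R^{2}\right)\right) R + 0\right) = 7 + \left(\left(-9 - 2 R^{2}\right) R + 0\right) = 7 + \left(R \left(-9 - 2 R^{2}\right) + 0\right) = 7 + R \left(-9 - 2 R^{2}\right)$)
$s{\left(K \right)} r{\left(-2 \right)} = \left(- \frac{1}{33}\right)^{2} \left(7 - -18 - 2 \left(-2\right)^{3}\right) = \frac{7 + 18 - -16}{1089} = \frac{7 + 18 + 16}{1089} = \frac{1}{1089} \cdot 41 = \frac{41}{1089}$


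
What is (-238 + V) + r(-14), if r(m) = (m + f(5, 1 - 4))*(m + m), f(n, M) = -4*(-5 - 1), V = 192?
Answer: -326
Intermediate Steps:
f(n, M) = 24 (f(n, M) = -4*(-6) = 24)
r(m) = 2*m*(24 + m) (r(m) = (m + 24)*(m + m) = (24 + m)*(2*m) = 2*m*(24 + m))
(-238 + V) + r(-14) = (-238 + 192) + 2*(-14)*(24 - 14) = -46 + 2*(-14)*10 = -46 - 280 = -326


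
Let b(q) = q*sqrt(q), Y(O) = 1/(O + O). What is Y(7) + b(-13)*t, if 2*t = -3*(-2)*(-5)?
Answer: 1/14 + 195*I*sqrt(13) ≈ 0.071429 + 703.08*I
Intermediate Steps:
Y(O) = 1/(2*O)
b(q) = q**(3/2)
t = -15 (t = (-3*(-2)*(-5))/2 = (6*(-5))/2 = (1/2)*(-30) = -15)
Y(7) + b(-13)*t = (1/2)/7 + (-13)**(3/2)*(-15) = (1/2)*(1/7) - 13*I*sqrt(13)*(-15) = 1/14 + 195*I*sqrt(13)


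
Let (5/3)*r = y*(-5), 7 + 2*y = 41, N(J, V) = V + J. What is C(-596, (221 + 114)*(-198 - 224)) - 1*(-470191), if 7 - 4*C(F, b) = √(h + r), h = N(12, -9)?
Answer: 1880771/4 - I*√3 ≈ 4.7019e+5 - 1.732*I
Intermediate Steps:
N(J, V) = J + V
h = 3 (h = 12 - 9 = 3)
y = 17 (y = -7/2 + (½)*41 = -7/2 + 41/2 = 17)
r = -51 (r = 3*(17*(-5))/5 = (⅗)*(-85) = -51)
C(F, b) = 7/4 - I*√3 (C(F, b) = 7/4 - √(3 - 51)/4 = 7/4 - I*√3)
C(-596, (221 + 114)*(-198 - 224)) - 1*(-470191) = (7/4 - I*√3) - 1*(-470191) = (7/4 - I*√3) + 470191 = 1880771/4 - I*√3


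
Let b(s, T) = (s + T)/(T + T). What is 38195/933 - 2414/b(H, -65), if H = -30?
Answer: -57833107/17727 ≈ -3262.4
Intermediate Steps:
b(s, T) = (T + s)/(2*T) (b(s, T) = (T + s)/((2*T)) = (T + s)*(1/(2*T)) = (T + s)/(2*T))
38195/933 - 2414/b(H, -65) = 38195/933 - 2414*(-130/(-65 - 30)) = 38195*(1/933) - 2414/((½)*(-1/65)*(-95)) = 38195/933 - 2414/19/26 = 38195/933 - 2414*26/19 = 38195/933 - 62764/19 = -57833107/17727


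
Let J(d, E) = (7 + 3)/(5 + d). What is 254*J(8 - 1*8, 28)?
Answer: 508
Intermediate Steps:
J(d, E) = 10/(5 + d)
254*J(8 - 1*8, 28) = 254*(10/(5 + (8 - 1*8))) = 254*(10/(5 + (8 - 8))) = 254*(10/(5 + 0)) = 254*(10/5) = 254*(10*(⅕)) = 254*2 = 508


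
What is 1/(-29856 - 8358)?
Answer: -1/38214 ≈ -2.6168e-5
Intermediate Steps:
1/(-29856 - 8358) = 1/(-38214) = -1/38214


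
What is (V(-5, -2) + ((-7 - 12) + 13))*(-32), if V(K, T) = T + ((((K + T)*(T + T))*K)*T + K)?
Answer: -8544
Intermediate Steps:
V(K, T) = K + T + 2*K*T²*(K + T) (V(K, T) = T + ((((K + T)*(2*T))*K)*T + K) = T + (((2*T*(K + T))*K)*T + K) = T + ((2*K*T*(K + T))*T + K) = T + (2*K*T²*(K + T) + K) = T + (K + 2*K*T²*(K + T)) = K + T + 2*K*T²*(K + T))
(V(-5, -2) + ((-7 - 12) + 13))*(-32) = ((-5 - 2 + 2*(-5)*(-2)³ + 2*(-5)²*(-2)²) + ((-7 - 12) + 13))*(-32) = ((-5 - 2 + 2*(-5)*(-8) + 2*25*4) + (-19 + 13))*(-32) = ((-5 - 2 + 80 + 200) - 6)*(-32) = (273 - 6)*(-32) = 267*(-32) = -8544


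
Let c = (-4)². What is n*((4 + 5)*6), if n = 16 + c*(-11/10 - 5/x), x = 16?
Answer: -1782/5 ≈ -356.40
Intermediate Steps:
c = 16
n = -33/5 (n = 16 + 16*(-11/10 - 5/16) = 16 + 16*(-113/80) = 16 - 113/5 = -33/5 ≈ -6.6000)
n*((4 + 5)*6) = -33*(4 + 5)*6/5 = -297*6/5 = -33/5*54 = -1782/5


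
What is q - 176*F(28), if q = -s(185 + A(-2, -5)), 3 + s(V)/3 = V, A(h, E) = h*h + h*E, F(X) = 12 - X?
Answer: 2228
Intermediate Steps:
A(h, E) = h**2 + E*h
s(V) = -9 + 3*V
q = -588 (q = -(-9 + 3*(185 - 2*(-5 - 2))) = -(-9 + 3*(185 - 2*(-7))) = -(-9 + 3*(185 + 14)) = -(-9 + 3*199) = -(-9 + 597) = -1*588 = -588)
q - 176*F(28) = -588 - 176*(12 - 1*28) = -588 - 176*(12 - 28) = -588 - 176*(-16) = -588 + 2816 = 2228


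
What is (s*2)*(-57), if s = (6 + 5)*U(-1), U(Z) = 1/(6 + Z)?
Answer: -1254/5 ≈ -250.80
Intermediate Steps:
s = 11/5 (s = (6 + 5)/(6 - 1) = 11/5 ≈ 2.2000)
(s*2)*(-57) = ((11/5)*2)*(-57) = (22/5)*(-57) = -1254/5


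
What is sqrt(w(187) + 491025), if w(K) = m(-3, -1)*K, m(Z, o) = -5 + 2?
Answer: 12*sqrt(3406) ≈ 700.33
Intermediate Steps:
m(Z, o) = -3
w(K) = -3*K
sqrt(w(187) + 491025) = sqrt(-3*187 + 491025) = sqrt(-561 + 491025) = sqrt(490464) = 12*sqrt(3406)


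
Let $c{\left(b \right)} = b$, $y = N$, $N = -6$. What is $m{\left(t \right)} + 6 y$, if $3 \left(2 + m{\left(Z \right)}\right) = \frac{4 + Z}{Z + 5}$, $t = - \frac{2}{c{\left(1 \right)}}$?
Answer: $- \frac{340}{9} \approx -37.778$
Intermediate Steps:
$y = -6$
$t = -2$ ($t = - \frac{2}{1} = \left(-2\right) 1 = -2$)
$m{\left(Z \right)} = -2 + \frac{4 + Z}{3 \left(5 + Z\right)}$ ($m{\left(Z \right)} = -2 + \frac{\left(4 + Z\right) \frac{1}{Z + 5}}{3} = -2 + \frac{\left(4 + Z\right) \frac{1}{5 + Z}}{3} = -2 + \frac{\frac{1}{5 + Z} \left(4 + Z\right)}{3} = -2 + \frac{4 + Z}{3 \left(5 + Z\right)}$)
$m{\left(t \right)} + 6 y = \frac{-26 - -10}{3 \left(5 - 2\right)} + 6 \left(-6\right) = \frac{-26 + 10}{3 \cdot 3} - 36 = \frac{1}{3} \cdot \frac{1}{3} \left(-16\right) - 36 = - \frac{16}{9} - 36 = - \frac{340}{9}$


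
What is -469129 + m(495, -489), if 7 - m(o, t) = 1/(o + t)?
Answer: -2814733/6 ≈ -4.6912e+5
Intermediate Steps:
m(o, t) = 7 - 1/(o + t)
-469129 + m(495, -489) = -469129 + (-1 + 7*495 + 7*(-489))/(495 - 489) = -469129 + (-1 + 3465 - 3423)/6 = -469129 + (⅙)*41 = -469129 + 41/6 = -2814733/6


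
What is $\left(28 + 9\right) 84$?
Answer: $3108$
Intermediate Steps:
$\left(28 + 9\right) 84 = 37 \cdot 84 = 3108$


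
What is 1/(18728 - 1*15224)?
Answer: 1/3504 ≈ 0.00028539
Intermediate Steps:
1/(18728 - 1*15224) = 1/(18728 - 15224) = 1/3504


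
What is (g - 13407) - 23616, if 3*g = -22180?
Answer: -133249/3 ≈ -44416.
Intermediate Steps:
g = -22180/3 (g = (1/3)*(-22180) = -22180/3 ≈ -7393.3)
(g - 13407) - 23616 = (-22180/3 - 13407) - 23616 = -62401/3 - 23616 = -133249/3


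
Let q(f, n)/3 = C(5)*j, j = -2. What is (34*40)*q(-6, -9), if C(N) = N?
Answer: -40800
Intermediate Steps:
q(f, n) = -30 (q(f, n) = 3*(5*(-2)) = 3*(-10) = -30)
(34*40)*q(-6, -9) = (34*40)*(-30) = 1360*(-30) = -40800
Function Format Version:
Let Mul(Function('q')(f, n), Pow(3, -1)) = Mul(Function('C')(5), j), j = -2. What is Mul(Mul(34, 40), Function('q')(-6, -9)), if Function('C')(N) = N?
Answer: -40800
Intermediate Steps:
Function('q')(f, n) = -30 (Function('q')(f, n) = Mul(3, Mul(5, -2)) = Mul(3, -10) = -30)
Mul(Mul(34, 40), Function('q')(-6, -9)) = Mul(Mul(34, 40), -30) = Mul(1360, -30) = -40800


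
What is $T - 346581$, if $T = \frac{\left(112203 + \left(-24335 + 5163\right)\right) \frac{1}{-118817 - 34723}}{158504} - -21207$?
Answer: $- \frac{7918530779448871}{24336704160} \approx -3.2537 \cdot 10^{5}$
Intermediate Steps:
$T = \frac{516108485028089}{24336704160}$ ($T = \frac{112203 - 19172}{-153540} \cdot \frac{1}{158504} + 21207 = 93031 \left(- \frac{1}{153540}\right) \frac{1}{158504} + 21207 = \left(- \frac{93031}{153540}\right) \frac{1}{158504} + 21207 = - \frac{93031}{24336704160} + 21207 = \frac{516108485028089}{24336704160} \approx 21207.0$)
$T - 346581 = \frac{516108485028089}{24336704160} - 346581 = - \frac{7918530779448871}{24336704160}$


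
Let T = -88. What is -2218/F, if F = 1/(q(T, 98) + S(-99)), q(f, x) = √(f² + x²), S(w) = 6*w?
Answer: 1317492 - 4436*√4337 ≈ 1.0254e+6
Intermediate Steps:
F = 1/(-594 + 2*√4337) (F = 1/(√((-88)² + 98²) + 6*(-99)) = 1/(√(7744 + 9604) - 594) = 1/(√17348 - 594) = 1/(2*√4337 - 594) = 1/(-594 + 2*√4337) ≈ -0.0021632)
-2218/F = -2218/(-297/167744 - √4337/167744)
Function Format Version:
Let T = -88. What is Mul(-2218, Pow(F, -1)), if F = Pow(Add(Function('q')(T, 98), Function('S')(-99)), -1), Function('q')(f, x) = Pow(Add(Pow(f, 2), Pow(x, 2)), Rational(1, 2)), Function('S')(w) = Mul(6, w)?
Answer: Add(1317492, Mul(-4436, Pow(4337, Rational(1, 2)))) ≈ 1.0254e+6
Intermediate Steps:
F = Pow(Add(-594, Mul(2, Pow(4337, Rational(1, 2)))), -1) (F = Pow(Add(Pow(Add(Pow(-88, 2), Pow(98, 2)), Rational(1, 2)), Mul(6, -99)), -1) = Pow(Add(Pow(Add(7744, 9604), Rational(1, 2)), -594), -1) = Pow(Add(Pow(17348, Rational(1, 2)), -594), -1) = Pow(Add(Mul(2, Pow(4337, Rational(1, 2))), -594), -1) = Pow(Add(-594, Mul(2, Pow(4337, Rational(1, 2)))), -1) ≈ -0.0021632)
Mul(-2218, Pow(F, -1)) = Mul(-2218, Pow(Add(Rational(-297, 167744), Mul(Rational(-1, 167744), Pow(4337, Rational(1, 2)))), -1))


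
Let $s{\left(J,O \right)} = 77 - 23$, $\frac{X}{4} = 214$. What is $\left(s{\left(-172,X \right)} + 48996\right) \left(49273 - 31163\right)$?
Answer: $888295500$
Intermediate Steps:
$X = 856$ ($X = 4 \cdot 214 = 856$)
$s{\left(J,O \right)} = 54$ ($s{\left(J,O \right)} = 77 - 23 = 54$)
$\left(s{\left(-172,X \right)} + 48996\right) \left(49273 - 31163\right) = \left(54 + 48996\right) \left(49273 - 31163\right) = 49050 \cdot 18110 = 888295500$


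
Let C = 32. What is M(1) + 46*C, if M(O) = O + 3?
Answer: 1476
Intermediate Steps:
M(O) = 3 + O
M(1) + 46*C = (3 + 1) + 46*32 = 4 + 1472 = 1476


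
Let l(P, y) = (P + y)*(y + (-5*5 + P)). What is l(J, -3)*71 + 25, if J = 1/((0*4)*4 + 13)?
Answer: 983599/169 ≈ 5820.1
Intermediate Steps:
J = 1/13 (J = 1/(0*4 + 13) = 1/(0 + 13) = 1/13 ≈ 0.076923)
l(P, y) = (P + y)*(-25 + P + y) (l(P, y) = (P + y)*(y + (-25 + P)) = (P + y)*(-25 + P + y))
l(J, -3)*71 + 25 = ((1/13)² + (-3)² - 25*1/13 - 25*(-3) + 2*(1/13)*(-3))*71 + 25 = (1/169 + 9 - 25/13 + 75 - 6/13)*71 + 25 = (13794/169)*71 + 25 = 979374/169 + 25 = 983599/169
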